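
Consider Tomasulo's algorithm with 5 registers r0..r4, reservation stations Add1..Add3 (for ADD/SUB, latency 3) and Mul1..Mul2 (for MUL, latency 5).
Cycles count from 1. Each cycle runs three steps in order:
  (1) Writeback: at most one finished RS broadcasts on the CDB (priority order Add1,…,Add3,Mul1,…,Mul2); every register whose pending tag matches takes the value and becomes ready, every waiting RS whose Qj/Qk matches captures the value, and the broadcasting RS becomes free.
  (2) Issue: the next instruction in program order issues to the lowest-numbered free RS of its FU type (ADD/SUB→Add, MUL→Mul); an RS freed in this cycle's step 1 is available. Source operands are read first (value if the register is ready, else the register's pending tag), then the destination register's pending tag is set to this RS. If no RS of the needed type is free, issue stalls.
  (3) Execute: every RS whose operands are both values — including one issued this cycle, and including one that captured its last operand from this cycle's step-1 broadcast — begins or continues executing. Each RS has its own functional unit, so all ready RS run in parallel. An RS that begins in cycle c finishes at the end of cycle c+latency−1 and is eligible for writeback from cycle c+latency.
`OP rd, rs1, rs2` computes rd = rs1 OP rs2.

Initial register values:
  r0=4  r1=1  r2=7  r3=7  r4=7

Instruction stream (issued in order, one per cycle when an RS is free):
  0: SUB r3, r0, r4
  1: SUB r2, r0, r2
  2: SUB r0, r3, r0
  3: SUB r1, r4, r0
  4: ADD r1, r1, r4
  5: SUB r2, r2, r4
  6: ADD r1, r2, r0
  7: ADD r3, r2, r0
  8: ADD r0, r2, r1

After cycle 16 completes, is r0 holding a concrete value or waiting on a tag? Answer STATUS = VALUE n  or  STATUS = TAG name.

STATUS = TAG Add2

c1: issue SUB r3<-Add1 | r0:4,r1:1,r2:7,r3:Add1,r4:7
c2: issue SUB r2<-Add2 | r0:4,r1:1,r2:Add2,r3:Add1,r4:7
c3: issue SUB r0<-Add3 | r0:Add3,r1:1,r2:Add2,r3:Add1,r4:7
c4: CDB Add1=-3; issue SUB r1<-Add1 | r0:Add3,r1:Add1,r2:Add2,r3:-3,r4:7
c5: CDB Add2=-3; issue ADD r1<-Add2 | r0:Add3,r1:Add2,r2:-3,r3:-3,r4:7
c6: stall | r0:Add3,r1:Add2,r2:-3,r3:-3,r4:7
c7: CDB Add3=-7; issue SUB r2<-Add3 | r0:-7,r1:Add2,r2:Add3,r3:-3,r4:7
c8: stall | r0:-7,r1:Add2,r2:Add3,r3:-3,r4:7
c9: stall | r0:-7,r1:Add2,r2:Add3,r3:-3,r4:7
c10: CDB Add1=14; issue ADD r1<-Add1 | r0:-7,r1:Add1,r2:Add3,r3:-3,r4:7
c11: CDB Add3=-10; issue ADD r3<-Add3 | r0:-7,r1:Add1,r2:-10,r3:Add3,r4:7
c12: stall | r0:-7,r1:Add1,r2:-10,r3:Add3,r4:7
c13: CDB Add2=21; issue ADD r0<-Add2 | r0:Add2,r1:Add1,r2:-10,r3:Add3,r4:7
c14: CDB Add1=-17 | r0:Add2,r1:-17,r2:-10,r3:Add3,r4:7
c15: CDB Add3=-17 | r0:Add2,r1:-17,r2:-10,r3:-17,r4:7
c16: - | r0:Add2,r1:-17,r2:-10,r3:-17,r4:7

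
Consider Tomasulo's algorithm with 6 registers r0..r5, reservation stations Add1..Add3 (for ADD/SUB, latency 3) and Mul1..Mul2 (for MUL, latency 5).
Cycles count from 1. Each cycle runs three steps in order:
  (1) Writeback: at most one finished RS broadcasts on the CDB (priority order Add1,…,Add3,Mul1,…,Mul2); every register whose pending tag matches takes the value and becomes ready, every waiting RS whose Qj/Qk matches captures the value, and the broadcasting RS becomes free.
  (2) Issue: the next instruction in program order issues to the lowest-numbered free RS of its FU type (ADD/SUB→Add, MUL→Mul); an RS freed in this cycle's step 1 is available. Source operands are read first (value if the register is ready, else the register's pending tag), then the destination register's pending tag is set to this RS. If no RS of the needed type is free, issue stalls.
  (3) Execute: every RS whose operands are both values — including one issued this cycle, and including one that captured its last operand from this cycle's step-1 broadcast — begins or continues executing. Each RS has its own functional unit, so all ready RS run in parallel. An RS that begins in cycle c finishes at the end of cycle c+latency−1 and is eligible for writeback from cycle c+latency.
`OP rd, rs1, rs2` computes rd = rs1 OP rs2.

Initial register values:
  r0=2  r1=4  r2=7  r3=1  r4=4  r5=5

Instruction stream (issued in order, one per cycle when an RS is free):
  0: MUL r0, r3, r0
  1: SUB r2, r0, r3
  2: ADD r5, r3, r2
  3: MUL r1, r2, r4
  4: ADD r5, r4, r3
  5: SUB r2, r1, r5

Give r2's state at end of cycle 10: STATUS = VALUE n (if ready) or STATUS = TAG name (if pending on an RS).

  c1: issue MUL r0<-Mul1  regs: r0:Mul1,r1:4,r2:7,r3:1,r4:4,r5:5
  c2: issue SUB r2<-Add1  regs: r0:Mul1,r1:4,r2:Add1,r3:1,r4:4,r5:5
  c3: issue ADD r5<-Add2  regs: r0:Mul1,r1:4,r2:Add1,r3:1,r4:4,r5:Add2
  c4: issue MUL r1<-Mul2  regs: r0:Mul1,r1:Mul2,r2:Add1,r3:1,r4:4,r5:Add2
  c5: issue ADD r5<-Add3  regs: r0:Mul1,r1:Mul2,r2:Add1,r3:1,r4:4,r5:Add3
  c6: CDB Mul1=2; stall  regs: r0:2,r1:Mul2,r2:Add1,r3:1,r4:4,r5:Add3
  c7: stall  regs: r0:2,r1:Mul2,r2:Add1,r3:1,r4:4,r5:Add3
  c8: CDB Add3=5; issue SUB r2<-Add3  regs: r0:2,r1:Mul2,r2:Add3,r3:1,r4:4,r5:5
  c9: CDB Add1=1  regs: r0:2,r1:Mul2,r2:Add3,r3:1,r4:4,r5:5
  c10: -  regs: r0:2,r1:Mul2,r2:Add3,r3:1,r4:4,r5:5

STATUS = TAG Add3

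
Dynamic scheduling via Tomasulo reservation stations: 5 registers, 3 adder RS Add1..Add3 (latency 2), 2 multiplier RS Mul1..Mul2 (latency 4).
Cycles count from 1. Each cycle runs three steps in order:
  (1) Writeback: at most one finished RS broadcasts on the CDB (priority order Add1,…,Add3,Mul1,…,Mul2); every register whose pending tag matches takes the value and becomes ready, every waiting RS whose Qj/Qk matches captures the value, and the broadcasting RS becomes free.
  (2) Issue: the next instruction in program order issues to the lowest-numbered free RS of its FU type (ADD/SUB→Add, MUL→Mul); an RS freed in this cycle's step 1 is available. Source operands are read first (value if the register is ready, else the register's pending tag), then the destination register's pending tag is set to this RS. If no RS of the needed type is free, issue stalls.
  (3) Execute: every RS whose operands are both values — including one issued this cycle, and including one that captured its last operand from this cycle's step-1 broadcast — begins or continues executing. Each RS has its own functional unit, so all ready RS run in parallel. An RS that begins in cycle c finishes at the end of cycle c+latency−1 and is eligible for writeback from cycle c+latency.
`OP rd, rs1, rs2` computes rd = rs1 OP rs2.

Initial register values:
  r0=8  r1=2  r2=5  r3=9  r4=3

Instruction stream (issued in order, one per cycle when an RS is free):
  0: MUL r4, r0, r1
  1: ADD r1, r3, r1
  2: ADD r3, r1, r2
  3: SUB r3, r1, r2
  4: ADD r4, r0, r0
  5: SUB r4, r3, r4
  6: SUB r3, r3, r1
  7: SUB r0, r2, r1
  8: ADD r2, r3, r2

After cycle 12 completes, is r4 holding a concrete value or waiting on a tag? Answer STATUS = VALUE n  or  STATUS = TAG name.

cycle 1: issue MUL r4<-Mul1 // r0:8,r1:2,r2:5,r3:9,r4:Mul1
cycle 2: issue ADD r1<-Add1 // r0:8,r1:Add1,r2:5,r3:9,r4:Mul1
cycle 3: issue ADD r3<-Add2 // r0:8,r1:Add1,r2:5,r3:Add2,r4:Mul1
cycle 4: CDB Add1=11; issue SUB r3<-Add1 // r0:8,r1:11,r2:5,r3:Add1,r4:Mul1
cycle 5: CDB Mul1=16; issue ADD r4<-Add3 // r0:8,r1:11,r2:5,r3:Add1,r4:Add3
cycle 6: CDB Add1=6; issue SUB r4<-Add1 // r0:8,r1:11,r2:5,r3:6,r4:Add1
cycle 7: CDB Add2=16; issue SUB r3<-Add2 // r0:8,r1:11,r2:5,r3:Add2,r4:Add1
cycle 8: CDB Add3=16; issue SUB r0<-Add3 // r0:Add3,r1:11,r2:5,r3:Add2,r4:Add1
cycle 9: CDB Add2=-5; issue ADD r2<-Add2 // r0:Add3,r1:11,r2:Add2,r3:-5,r4:Add1
cycle 10: CDB Add1=-10 // r0:Add3,r1:11,r2:Add2,r3:-5,r4:-10
cycle 11: CDB Add2=0 // r0:Add3,r1:11,r2:0,r3:-5,r4:-10
cycle 12: CDB Add3=-6 // r0:-6,r1:11,r2:0,r3:-5,r4:-10

STATUS = VALUE -10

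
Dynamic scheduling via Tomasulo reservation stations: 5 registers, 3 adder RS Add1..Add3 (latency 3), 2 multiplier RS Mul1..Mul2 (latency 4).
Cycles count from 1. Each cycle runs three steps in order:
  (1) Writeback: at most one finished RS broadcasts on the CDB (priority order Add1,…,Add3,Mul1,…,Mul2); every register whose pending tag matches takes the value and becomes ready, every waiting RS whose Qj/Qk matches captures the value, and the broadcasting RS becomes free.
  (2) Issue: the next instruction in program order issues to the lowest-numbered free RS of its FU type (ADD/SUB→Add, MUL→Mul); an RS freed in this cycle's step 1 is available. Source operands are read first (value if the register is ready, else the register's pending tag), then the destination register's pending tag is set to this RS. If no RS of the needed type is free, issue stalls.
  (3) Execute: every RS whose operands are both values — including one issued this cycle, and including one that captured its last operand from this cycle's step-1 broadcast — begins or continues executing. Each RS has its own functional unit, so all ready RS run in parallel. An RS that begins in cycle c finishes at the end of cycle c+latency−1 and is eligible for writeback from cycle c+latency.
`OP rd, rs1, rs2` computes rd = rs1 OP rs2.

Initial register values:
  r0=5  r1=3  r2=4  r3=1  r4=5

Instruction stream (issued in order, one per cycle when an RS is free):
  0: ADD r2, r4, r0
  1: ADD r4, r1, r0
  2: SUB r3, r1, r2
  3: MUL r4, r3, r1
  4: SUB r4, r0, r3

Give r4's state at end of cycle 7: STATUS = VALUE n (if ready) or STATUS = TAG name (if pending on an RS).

  c1: issue ADD r2<-Add1  regs: r0:5,r1:3,r2:Add1,r3:1,r4:5
  c2: issue ADD r4<-Add2  regs: r0:5,r1:3,r2:Add1,r3:1,r4:Add2
  c3: issue SUB r3<-Add3  regs: r0:5,r1:3,r2:Add1,r3:Add3,r4:Add2
  c4: CDB Add1=10; issue MUL r4<-Mul1  regs: r0:5,r1:3,r2:10,r3:Add3,r4:Mul1
  c5: CDB Add2=8; issue SUB r4<-Add1  regs: r0:5,r1:3,r2:10,r3:Add3,r4:Add1
  c6: -  regs: r0:5,r1:3,r2:10,r3:Add3,r4:Add1
  c7: CDB Add3=-7  regs: r0:5,r1:3,r2:10,r3:-7,r4:Add1

STATUS = TAG Add1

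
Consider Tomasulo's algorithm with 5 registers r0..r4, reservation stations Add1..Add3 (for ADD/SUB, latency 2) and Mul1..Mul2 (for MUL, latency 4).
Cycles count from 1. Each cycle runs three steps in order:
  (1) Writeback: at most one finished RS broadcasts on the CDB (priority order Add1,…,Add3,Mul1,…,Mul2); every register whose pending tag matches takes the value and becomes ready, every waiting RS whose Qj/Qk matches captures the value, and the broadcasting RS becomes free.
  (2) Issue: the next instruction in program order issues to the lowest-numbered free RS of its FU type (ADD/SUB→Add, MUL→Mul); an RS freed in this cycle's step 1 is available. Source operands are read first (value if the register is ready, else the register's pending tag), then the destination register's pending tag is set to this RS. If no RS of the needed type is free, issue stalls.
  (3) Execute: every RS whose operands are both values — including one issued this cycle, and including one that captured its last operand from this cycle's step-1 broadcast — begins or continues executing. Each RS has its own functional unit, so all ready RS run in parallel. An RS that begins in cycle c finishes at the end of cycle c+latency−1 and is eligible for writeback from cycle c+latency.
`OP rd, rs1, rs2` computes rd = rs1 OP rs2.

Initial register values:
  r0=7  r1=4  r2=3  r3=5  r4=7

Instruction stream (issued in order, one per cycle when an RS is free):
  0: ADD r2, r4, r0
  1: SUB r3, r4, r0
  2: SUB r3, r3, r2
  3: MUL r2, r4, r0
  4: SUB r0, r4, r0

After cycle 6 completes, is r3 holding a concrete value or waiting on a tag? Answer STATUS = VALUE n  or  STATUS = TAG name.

cycle 1: issue ADD r2<-Add1 // r0:7,r1:4,r2:Add1,r3:5,r4:7
cycle 2: issue SUB r3<-Add2 // r0:7,r1:4,r2:Add1,r3:Add2,r4:7
cycle 3: CDB Add1=14; issue SUB r3<-Add1 // r0:7,r1:4,r2:14,r3:Add1,r4:7
cycle 4: CDB Add2=0; issue MUL r2<-Mul1 // r0:7,r1:4,r2:Mul1,r3:Add1,r4:7
cycle 5: issue SUB r0<-Add2 // r0:Add2,r1:4,r2:Mul1,r3:Add1,r4:7
cycle 6: CDB Add1=-14 // r0:Add2,r1:4,r2:Mul1,r3:-14,r4:7

STATUS = VALUE -14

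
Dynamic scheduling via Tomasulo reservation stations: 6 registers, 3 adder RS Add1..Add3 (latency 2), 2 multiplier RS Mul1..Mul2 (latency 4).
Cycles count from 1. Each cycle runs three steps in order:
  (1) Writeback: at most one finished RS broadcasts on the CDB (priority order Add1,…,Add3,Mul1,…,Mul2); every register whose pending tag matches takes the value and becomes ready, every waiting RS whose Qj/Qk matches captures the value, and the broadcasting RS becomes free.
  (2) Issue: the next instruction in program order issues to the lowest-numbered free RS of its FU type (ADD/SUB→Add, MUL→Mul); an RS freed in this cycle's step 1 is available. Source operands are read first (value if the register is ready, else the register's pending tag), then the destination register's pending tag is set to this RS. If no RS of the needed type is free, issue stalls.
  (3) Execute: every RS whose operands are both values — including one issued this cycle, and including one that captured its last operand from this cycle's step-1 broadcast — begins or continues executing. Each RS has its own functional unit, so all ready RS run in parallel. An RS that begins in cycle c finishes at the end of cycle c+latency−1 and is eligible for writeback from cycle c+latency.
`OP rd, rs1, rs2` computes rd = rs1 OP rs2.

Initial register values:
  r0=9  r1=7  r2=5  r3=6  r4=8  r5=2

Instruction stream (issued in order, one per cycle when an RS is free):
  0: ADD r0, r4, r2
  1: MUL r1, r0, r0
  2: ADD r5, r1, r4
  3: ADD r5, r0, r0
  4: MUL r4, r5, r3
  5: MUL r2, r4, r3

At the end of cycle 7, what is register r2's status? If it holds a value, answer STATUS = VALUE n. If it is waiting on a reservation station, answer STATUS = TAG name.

STATUS = TAG Mul1

cycle 1: issue ADD r0<-Add1 // r0:Add1,r1:7,r2:5,r3:6,r4:8,r5:2
cycle 2: issue MUL r1<-Mul1 // r0:Add1,r1:Mul1,r2:5,r3:6,r4:8,r5:2
cycle 3: CDB Add1=13; issue ADD r5<-Add1 // r0:13,r1:Mul1,r2:5,r3:6,r4:8,r5:Add1
cycle 4: issue ADD r5<-Add2 // r0:13,r1:Mul1,r2:5,r3:6,r4:8,r5:Add2
cycle 5: issue MUL r4<-Mul2 // r0:13,r1:Mul1,r2:5,r3:6,r4:Mul2,r5:Add2
cycle 6: CDB Add2=26; stall // r0:13,r1:Mul1,r2:5,r3:6,r4:Mul2,r5:26
cycle 7: CDB Mul1=169; issue MUL r2<-Mul1 // r0:13,r1:169,r2:Mul1,r3:6,r4:Mul2,r5:26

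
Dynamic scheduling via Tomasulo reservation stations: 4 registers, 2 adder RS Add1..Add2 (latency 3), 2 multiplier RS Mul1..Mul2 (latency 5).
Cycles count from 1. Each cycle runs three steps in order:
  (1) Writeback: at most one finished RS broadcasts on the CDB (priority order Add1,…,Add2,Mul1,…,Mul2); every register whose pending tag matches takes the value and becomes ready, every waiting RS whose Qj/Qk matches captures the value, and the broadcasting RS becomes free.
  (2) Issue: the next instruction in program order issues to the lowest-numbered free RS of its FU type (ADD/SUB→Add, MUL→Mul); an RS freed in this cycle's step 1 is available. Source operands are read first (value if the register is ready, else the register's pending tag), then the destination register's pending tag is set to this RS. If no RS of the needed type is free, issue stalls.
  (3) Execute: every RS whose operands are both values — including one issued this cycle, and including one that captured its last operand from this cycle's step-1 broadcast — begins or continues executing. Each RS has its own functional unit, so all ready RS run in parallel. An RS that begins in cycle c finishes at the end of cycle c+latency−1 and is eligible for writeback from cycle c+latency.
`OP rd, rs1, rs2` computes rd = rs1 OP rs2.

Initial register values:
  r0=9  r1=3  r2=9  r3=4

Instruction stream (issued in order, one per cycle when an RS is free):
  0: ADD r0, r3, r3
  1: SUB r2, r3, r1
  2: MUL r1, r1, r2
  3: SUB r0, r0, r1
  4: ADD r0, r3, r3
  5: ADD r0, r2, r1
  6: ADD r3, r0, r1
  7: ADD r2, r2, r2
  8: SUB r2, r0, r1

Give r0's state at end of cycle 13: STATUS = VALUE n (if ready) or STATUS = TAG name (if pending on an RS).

STATUS = TAG Add2

cycle 1: issue ADD r0<-Add1 // r0:Add1,r1:3,r2:9,r3:4
cycle 2: issue SUB r2<-Add2 // r0:Add1,r1:3,r2:Add2,r3:4
cycle 3: issue MUL r1<-Mul1 // r0:Add1,r1:Mul1,r2:Add2,r3:4
cycle 4: CDB Add1=8; issue SUB r0<-Add1 // r0:Add1,r1:Mul1,r2:Add2,r3:4
cycle 5: CDB Add2=1; issue ADD r0<-Add2 // r0:Add2,r1:Mul1,r2:1,r3:4
cycle 6: stall // r0:Add2,r1:Mul1,r2:1,r3:4
cycle 7: stall // r0:Add2,r1:Mul1,r2:1,r3:4
cycle 8: CDB Add2=8; issue ADD r0<-Add2 // r0:Add2,r1:Mul1,r2:1,r3:4
cycle 9: stall // r0:Add2,r1:Mul1,r2:1,r3:4
cycle 10: CDB Mul1=3; stall // r0:Add2,r1:3,r2:1,r3:4
cycle 11: stall // r0:Add2,r1:3,r2:1,r3:4
cycle 12: stall // r0:Add2,r1:3,r2:1,r3:4
cycle 13: CDB Add1=5; issue ADD r3<-Add1 // r0:Add2,r1:3,r2:1,r3:Add1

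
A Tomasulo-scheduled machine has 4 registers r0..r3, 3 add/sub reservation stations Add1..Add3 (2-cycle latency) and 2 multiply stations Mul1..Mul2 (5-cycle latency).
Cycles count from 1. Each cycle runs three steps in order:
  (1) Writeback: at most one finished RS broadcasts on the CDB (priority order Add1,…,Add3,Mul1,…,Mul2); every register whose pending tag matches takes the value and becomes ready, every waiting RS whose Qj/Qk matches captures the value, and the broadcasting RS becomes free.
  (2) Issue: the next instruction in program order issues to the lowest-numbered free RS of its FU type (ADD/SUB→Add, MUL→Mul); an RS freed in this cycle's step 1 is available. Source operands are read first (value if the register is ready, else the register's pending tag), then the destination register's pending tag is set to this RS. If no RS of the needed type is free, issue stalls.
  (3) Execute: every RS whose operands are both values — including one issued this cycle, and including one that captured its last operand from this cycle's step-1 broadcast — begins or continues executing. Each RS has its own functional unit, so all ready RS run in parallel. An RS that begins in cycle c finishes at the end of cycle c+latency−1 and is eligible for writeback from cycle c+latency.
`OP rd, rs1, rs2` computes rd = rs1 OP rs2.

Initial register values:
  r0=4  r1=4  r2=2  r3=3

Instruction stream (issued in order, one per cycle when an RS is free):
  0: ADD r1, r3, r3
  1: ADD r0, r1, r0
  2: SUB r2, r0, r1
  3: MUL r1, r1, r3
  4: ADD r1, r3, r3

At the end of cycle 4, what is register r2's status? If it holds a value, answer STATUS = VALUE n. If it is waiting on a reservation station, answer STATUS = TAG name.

STATUS = TAG Add1

c1: issue ADD r1<-Add1 | r0:4,r1:Add1,r2:2,r3:3
c2: issue ADD r0<-Add2 | r0:Add2,r1:Add1,r2:2,r3:3
c3: CDB Add1=6; issue SUB r2<-Add1 | r0:Add2,r1:6,r2:Add1,r3:3
c4: issue MUL r1<-Mul1 | r0:Add2,r1:Mul1,r2:Add1,r3:3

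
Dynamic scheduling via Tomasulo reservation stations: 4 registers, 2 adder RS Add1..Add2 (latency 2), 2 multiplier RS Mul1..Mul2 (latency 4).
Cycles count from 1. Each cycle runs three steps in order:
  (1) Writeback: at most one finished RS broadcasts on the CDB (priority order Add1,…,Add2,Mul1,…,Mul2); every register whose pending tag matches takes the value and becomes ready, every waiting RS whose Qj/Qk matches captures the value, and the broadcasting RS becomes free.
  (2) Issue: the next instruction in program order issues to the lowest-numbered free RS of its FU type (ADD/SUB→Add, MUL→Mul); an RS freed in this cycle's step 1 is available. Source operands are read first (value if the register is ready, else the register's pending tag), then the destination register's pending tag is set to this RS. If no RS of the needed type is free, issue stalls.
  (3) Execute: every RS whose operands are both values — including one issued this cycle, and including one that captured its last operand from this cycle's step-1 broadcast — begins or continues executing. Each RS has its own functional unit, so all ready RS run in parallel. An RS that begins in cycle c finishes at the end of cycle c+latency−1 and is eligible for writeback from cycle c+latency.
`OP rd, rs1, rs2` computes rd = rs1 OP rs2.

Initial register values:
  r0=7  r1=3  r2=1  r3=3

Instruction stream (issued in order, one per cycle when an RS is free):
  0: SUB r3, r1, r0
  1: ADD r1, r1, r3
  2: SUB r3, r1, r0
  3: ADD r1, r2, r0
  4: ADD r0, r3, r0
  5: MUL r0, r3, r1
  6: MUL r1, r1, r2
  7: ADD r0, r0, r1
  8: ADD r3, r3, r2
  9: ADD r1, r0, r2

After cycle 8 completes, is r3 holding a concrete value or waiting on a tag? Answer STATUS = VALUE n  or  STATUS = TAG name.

c1: issue SUB r3<-Add1 | r0:7,r1:3,r2:1,r3:Add1
c2: issue ADD r1<-Add2 | r0:7,r1:Add2,r2:1,r3:Add1
c3: CDB Add1=-4; issue SUB r3<-Add1 | r0:7,r1:Add2,r2:1,r3:Add1
c4: stall | r0:7,r1:Add2,r2:1,r3:Add1
c5: CDB Add2=-1; issue ADD r1<-Add2 | r0:7,r1:Add2,r2:1,r3:Add1
c6: stall | r0:7,r1:Add2,r2:1,r3:Add1
c7: CDB Add1=-8; issue ADD r0<-Add1 | r0:Add1,r1:Add2,r2:1,r3:-8
c8: CDB Add2=8; issue MUL r0<-Mul1 | r0:Mul1,r1:8,r2:1,r3:-8

STATUS = VALUE -8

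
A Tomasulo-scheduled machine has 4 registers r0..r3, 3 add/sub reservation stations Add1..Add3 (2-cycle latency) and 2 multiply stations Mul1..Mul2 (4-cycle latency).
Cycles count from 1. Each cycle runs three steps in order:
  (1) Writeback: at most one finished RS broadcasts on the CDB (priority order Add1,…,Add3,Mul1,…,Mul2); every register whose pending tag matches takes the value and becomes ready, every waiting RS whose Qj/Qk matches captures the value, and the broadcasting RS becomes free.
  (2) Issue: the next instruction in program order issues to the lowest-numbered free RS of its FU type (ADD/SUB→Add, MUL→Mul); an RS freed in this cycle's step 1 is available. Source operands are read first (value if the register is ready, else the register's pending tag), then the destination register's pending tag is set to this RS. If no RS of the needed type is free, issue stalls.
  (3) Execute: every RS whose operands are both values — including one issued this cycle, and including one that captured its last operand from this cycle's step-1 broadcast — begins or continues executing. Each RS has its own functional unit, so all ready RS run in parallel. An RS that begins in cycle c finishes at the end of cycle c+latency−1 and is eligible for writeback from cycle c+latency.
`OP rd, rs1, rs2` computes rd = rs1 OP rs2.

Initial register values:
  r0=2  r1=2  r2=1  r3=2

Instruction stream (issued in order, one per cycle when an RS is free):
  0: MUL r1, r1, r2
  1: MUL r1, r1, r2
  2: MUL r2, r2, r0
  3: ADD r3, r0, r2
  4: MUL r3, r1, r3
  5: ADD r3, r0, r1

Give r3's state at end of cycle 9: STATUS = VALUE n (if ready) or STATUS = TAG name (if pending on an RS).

c1: issue MUL r1<-Mul1 | r0:2,r1:Mul1,r2:1,r3:2
c2: issue MUL r1<-Mul2 | r0:2,r1:Mul2,r2:1,r3:2
c3: stall | r0:2,r1:Mul2,r2:1,r3:2
c4: stall | r0:2,r1:Mul2,r2:1,r3:2
c5: CDB Mul1=2; issue MUL r2<-Mul1 | r0:2,r1:Mul2,r2:Mul1,r3:2
c6: issue ADD r3<-Add1 | r0:2,r1:Mul2,r2:Mul1,r3:Add1
c7: stall | r0:2,r1:Mul2,r2:Mul1,r3:Add1
c8: stall | r0:2,r1:Mul2,r2:Mul1,r3:Add1
c9: CDB Mul1=2; issue MUL r3<-Mul1 | r0:2,r1:Mul2,r2:2,r3:Mul1

STATUS = TAG Mul1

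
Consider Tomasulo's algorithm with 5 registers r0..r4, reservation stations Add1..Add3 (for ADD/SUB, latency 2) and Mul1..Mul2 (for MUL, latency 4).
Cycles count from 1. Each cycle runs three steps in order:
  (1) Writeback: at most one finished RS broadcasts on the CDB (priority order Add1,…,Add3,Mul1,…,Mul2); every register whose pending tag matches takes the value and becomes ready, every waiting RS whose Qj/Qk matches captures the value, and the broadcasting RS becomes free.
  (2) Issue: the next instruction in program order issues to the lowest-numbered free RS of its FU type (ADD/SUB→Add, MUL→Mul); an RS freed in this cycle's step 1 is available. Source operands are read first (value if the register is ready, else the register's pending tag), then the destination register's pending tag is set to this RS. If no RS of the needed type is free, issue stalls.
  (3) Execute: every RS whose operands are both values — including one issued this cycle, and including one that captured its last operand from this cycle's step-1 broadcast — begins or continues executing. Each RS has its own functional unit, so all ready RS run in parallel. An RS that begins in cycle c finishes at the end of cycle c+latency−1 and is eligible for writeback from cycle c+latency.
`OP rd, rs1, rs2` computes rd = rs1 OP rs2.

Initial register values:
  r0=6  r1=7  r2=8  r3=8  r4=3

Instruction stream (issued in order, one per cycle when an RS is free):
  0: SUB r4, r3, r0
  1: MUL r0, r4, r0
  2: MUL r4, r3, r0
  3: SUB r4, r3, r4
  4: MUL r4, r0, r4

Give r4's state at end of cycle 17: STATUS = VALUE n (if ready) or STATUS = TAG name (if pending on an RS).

  c1: issue SUB r4<-Add1  regs: r0:6,r1:7,r2:8,r3:8,r4:Add1
  c2: issue MUL r0<-Mul1  regs: r0:Mul1,r1:7,r2:8,r3:8,r4:Add1
  c3: CDB Add1=2; issue MUL r4<-Mul2  regs: r0:Mul1,r1:7,r2:8,r3:8,r4:Mul2
  c4: issue SUB r4<-Add1  regs: r0:Mul1,r1:7,r2:8,r3:8,r4:Add1
  c5: stall  regs: r0:Mul1,r1:7,r2:8,r3:8,r4:Add1
  c6: stall  regs: r0:Mul1,r1:7,r2:8,r3:8,r4:Add1
  c7: CDB Mul1=12; issue MUL r4<-Mul1  regs: r0:12,r1:7,r2:8,r3:8,r4:Mul1
  c8: -  regs: r0:12,r1:7,r2:8,r3:8,r4:Mul1
  c9: -  regs: r0:12,r1:7,r2:8,r3:8,r4:Mul1
  c10: -  regs: r0:12,r1:7,r2:8,r3:8,r4:Mul1
  c11: CDB Mul2=96  regs: r0:12,r1:7,r2:8,r3:8,r4:Mul1
  c12: -  regs: r0:12,r1:7,r2:8,r3:8,r4:Mul1
  c13: CDB Add1=-88  regs: r0:12,r1:7,r2:8,r3:8,r4:Mul1
  c14: -  regs: r0:12,r1:7,r2:8,r3:8,r4:Mul1
  c15: -  regs: r0:12,r1:7,r2:8,r3:8,r4:Mul1
  c16: -  regs: r0:12,r1:7,r2:8,r3:8,r4:Mul1
  c17: CDB Mul1=-1056  regs: r0:12,r1:7,r2:8,r3:8,r4:-1056

STATUS = VALUE -1056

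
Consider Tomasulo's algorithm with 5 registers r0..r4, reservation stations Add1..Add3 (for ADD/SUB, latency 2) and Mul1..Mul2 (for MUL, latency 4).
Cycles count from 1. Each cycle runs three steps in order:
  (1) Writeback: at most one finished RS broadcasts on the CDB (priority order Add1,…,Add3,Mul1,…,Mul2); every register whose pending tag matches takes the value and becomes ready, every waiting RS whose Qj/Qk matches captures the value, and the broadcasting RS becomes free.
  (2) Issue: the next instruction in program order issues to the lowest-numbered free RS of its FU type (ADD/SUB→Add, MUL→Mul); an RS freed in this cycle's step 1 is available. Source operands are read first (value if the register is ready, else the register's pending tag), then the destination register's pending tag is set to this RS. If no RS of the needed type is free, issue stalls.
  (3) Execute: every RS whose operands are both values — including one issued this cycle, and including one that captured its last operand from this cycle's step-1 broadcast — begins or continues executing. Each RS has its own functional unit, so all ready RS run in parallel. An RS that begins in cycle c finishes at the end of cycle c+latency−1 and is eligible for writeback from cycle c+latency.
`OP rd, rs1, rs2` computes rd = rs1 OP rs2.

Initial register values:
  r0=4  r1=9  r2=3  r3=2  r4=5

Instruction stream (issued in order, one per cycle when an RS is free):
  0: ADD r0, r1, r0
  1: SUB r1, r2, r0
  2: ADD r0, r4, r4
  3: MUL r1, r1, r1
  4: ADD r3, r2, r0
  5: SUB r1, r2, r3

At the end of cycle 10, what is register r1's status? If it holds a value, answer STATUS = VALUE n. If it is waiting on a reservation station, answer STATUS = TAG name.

  c1: issue ADD r0<-Add1  regs: r0:Add1,r1:9,r2:3,r3:2,r4:5
  c2: issue SUB r1<-Add2  regs: r0:Add1,r1:Add2,r2:3,r3:2,r4:5
  c3: CDB Add1=13; issue ADD r0<-Add1  regs: r0:Add1,r1:Add2,r2:3,r3:2,r4:5
  c4: issue MUL r1<-Mul1  regs: r0:Add1,r1:Mul1,r2:3,r3:2,r4:5
  c5: CDB Add1=10; issue ADD r3<-Add1  regs: r0:10,r1:Mul1,r2:3,r3:Add1,r4:5
  c6: CDB Add2=-10; issue SUB r1<-Add2  regs: r0:10,r1:Add2,r2:3,r3:Add1,r4:5
  c7: CDB Add1=13  regs: r0:10,r1:Add2,r2:3,r3:13,r4:5
  c8: -  regs: r0:10,r1:Add2,r2:3,r3:13,r4:5
  c9: CDB Add2=-10  regs: r0:10,r1:-10,r2:3,r3:13,r4:5
  c10: CDB Mul1=100  regs: r0:10,r1:-10,r2:3,r3:13,r4:5

STATUS = VALUE -10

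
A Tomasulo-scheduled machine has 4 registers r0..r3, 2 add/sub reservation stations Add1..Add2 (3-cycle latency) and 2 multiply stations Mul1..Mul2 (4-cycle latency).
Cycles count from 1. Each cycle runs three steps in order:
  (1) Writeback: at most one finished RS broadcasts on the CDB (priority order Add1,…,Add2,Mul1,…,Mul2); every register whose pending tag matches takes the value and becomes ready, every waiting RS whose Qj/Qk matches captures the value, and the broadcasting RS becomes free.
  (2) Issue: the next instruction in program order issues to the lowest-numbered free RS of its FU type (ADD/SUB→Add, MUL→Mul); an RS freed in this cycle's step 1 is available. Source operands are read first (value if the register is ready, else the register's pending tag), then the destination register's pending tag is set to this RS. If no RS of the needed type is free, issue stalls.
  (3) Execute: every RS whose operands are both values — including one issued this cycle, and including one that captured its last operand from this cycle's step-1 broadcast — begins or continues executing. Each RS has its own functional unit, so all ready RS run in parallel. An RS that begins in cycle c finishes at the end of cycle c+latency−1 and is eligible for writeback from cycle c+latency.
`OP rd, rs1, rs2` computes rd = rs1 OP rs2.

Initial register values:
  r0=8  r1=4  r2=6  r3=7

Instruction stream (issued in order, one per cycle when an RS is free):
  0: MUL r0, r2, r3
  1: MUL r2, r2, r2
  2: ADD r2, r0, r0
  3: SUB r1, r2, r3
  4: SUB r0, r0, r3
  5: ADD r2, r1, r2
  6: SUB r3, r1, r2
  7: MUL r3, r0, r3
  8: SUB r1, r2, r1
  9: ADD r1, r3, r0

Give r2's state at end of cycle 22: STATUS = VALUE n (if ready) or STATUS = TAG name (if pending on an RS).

STATUS = VALUE 161

  c1: issue MUL r0<-Mul1  regs: r0:Mul1,r1:4,r2:6,r3:7
  c2: issue MUL r2<-Mul2  regs: r0:Mul1,r1:4,r2:Mul2,r3:7
  c3: issue ADD r2<-Add1  regs: r0:Mul1,r1:4,r2:Add1,r3:7
  c4: issue SUB r1<-Add2  regs: r0:Mul1,r1:Add2,r2:Add1,r3:7
  c5: CDB Mul1=42; stall  regs: r0:42,r1:Add2,r2:Add1,r3:7
  c6: CDB Mul2=36; stall  regs: r0:42,r1:Add2,r2:Add1,r3:7
  c7: stall  regs: r0:42,r1:Add2,r2:Add1,r3:7
  c8: CDB Add1=84; issue SUB r0<-Add1  regs: r0:Add1,r1:Add2,r2:84,r3:7
  c9: stall  regs: r0:Add1,r1:Add2,r2:84,r3:7
  c10: stall  regs: r0:Add1,r1:Add2,r2:84,r3:7
  c11: CDB Add1=35; issue ADD r2<-Add1  regs: r0:35,r1:Add2,r2:Add1,r3:7
  c12: CDB Add2=77; issue SUB r3<-Add2  regs: r0:35,r1:77,r2:Add1,r3:Add2
  c13: issue MUL r3<-Mul1  regs: r0:35,r1:77,r2:Add1,r3:Mul1
  c14: stall  regs: r0:35,r1:77,r2:Add1,r3:Mul1
  c15: CDB Add1=161; issue SUB r1<-Add1  regs: r0:35,r1:Add1,r2:161,r3:Mul1
  c16: stall  regs: r0:35,r1:Add1,r2:161,r3:Mul1
  c17: stall  regs: r0:35,r1:Add1,r2:161,r3:Mul1
  c18: CDB Add1=84; issue ADD r1<-Add1  regs: r0:35,r1:Add1,r2:161,r3:Mul1
  c19: CDB Add2=-84  regs: r0:35,r1:Add1,r2:161,r3:Mul1
  c20: -  regs: r0:35,r1:Add1,r2:161,r3:Mul1
  c21: -  regs: r0:35,r1:Add1,r2:161,r3:Mul1
  c22: -  regs: r0:35,r1:Add1,r2:161,r3:Mul1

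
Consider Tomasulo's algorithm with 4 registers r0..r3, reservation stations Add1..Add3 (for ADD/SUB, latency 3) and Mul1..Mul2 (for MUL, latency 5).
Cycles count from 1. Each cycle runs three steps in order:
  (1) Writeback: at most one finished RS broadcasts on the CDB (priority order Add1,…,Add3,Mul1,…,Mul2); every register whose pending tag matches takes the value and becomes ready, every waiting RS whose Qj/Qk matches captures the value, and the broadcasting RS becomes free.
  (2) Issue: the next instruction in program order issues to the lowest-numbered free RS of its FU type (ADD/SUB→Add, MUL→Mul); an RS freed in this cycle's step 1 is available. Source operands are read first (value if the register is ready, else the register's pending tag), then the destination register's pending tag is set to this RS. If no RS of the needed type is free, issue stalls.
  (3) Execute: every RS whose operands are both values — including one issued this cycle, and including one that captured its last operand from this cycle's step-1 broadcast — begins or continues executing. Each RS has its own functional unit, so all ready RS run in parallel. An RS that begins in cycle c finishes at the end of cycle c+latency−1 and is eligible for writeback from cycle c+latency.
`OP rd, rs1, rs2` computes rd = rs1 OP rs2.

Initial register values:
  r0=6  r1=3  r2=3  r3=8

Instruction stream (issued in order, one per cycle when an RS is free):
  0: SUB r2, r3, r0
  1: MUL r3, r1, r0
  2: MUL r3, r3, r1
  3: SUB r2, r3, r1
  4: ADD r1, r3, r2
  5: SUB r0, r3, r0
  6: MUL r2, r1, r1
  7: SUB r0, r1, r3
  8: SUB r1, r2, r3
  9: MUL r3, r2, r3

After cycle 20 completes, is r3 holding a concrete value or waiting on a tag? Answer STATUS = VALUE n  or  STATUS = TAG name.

c1: issue SUB r2<-Add1 | r0:6,r1:3,r2:Add1,r3:8
c2: issue MUL r3<-Mul1 | r0:6,r1:3,r2:Add1,r3:Mul1
c3: issue MUL r3<-Mul2 | r0:6,r1:3,r2:Add1,r3:Mul2
c4: CDB Add1=2; issue SUB r2<-Add1 | r0:6,r1:3,r2:Add1,r3:Mul2
c5: issue ADD r1<-Add2 | r0:6,r1:Add2,r2:Add1,r3:Mul2
c6: issue SUB r0<-Add3 | r0:Add3,r1:Add2,r2:Add1,r3:Mul2
c7: CDB Mul1=18; issue MUL r2<-Mul1 | r0:Add3,r1:Add2,r2:Mul1,r3:Mul2
c8: stall | r0:Add3,r1:Add2,r2:Mul1,r3:Mul2
c9: stall | r0:Add3,r1:Add2,r2:Mul1,r3:Mul2
c10: stall | r0:Add3,r1:Add2,r2:Mul1,r3:Mul2
c11: stall | r0:Add3,r1:Add2,r2:Mul1,r3:Mul2
c12: CDB Mul2=54; stall | r0:Add3,r1:Add2,r2:Mul1,r3:54
c13: stall | r0:Add3,r1:Add2,r2:Mul1,r3:54
c14: stall | r0:Add3,r1:Add2,r2:Mul1,r3:54
c15: CDB Add1=51; issue SUB r0<-Add1 | r0:Add1,r1:Add2,r2:Mul1,r3:54
c16: CDB Add3=48; issue SUB r1<-Add3 | r0:Add1,r1:Add3,r2:Mul1,r3:54
c17: issue MUL r3<-Mul2 | r0:Add1,r1:Add3,r2:Mul1,r3:Mul2
c18: CDB Add2=105 | r0:Add1,r1:Add3,r2:Mul1,r3:Mul2
c19: - | r0:Add1,r1:Add3,r2:Mul1,r3:Mul2
c20: - | r0:Add1,r1:Add3,r2:Mul1,r3:Mul2

STATUS = TAG Mul2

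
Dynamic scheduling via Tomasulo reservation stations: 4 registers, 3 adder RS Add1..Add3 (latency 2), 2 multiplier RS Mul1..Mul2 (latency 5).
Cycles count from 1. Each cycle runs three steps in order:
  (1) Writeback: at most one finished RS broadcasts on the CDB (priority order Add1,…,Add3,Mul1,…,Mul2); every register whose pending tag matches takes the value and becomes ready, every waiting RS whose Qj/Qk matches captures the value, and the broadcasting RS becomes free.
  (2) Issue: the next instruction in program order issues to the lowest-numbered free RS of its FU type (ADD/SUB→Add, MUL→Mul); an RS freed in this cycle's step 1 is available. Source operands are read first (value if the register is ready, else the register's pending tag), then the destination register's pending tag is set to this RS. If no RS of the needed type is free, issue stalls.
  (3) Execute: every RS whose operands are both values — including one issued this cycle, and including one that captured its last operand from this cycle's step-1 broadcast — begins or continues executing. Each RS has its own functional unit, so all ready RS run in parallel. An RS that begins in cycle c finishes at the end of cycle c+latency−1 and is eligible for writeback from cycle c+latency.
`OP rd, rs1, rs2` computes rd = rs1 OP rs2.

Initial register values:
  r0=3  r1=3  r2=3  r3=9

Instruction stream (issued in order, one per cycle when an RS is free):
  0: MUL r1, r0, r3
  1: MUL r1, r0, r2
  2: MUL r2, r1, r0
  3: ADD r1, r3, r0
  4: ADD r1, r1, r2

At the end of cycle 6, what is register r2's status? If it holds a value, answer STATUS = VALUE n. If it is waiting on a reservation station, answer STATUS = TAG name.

STATUS = TAG Mul1

cycle 1: issue MUL r1<-Mul1 // r0:3,r1:Mul1,r2:3,r3:9
cycle 2: issue MUL r1<-Mul2 // r0:3,r1:Mul2,r2:3,r3:9
cycle 3: stall // r0:3,r1:Mul2,r2:3,r3:9
cycle 4: stall // r0:3,r1:Mul2,r2:3,r3:9
cycle 5: stall // r0:3,r1:Mul2,r2:3,r3:9
cycle 6: CDB Mul1=27; issue MUL r2<-Mul1 // r0:3,r1:Mul2,r2:Mul1,r3:9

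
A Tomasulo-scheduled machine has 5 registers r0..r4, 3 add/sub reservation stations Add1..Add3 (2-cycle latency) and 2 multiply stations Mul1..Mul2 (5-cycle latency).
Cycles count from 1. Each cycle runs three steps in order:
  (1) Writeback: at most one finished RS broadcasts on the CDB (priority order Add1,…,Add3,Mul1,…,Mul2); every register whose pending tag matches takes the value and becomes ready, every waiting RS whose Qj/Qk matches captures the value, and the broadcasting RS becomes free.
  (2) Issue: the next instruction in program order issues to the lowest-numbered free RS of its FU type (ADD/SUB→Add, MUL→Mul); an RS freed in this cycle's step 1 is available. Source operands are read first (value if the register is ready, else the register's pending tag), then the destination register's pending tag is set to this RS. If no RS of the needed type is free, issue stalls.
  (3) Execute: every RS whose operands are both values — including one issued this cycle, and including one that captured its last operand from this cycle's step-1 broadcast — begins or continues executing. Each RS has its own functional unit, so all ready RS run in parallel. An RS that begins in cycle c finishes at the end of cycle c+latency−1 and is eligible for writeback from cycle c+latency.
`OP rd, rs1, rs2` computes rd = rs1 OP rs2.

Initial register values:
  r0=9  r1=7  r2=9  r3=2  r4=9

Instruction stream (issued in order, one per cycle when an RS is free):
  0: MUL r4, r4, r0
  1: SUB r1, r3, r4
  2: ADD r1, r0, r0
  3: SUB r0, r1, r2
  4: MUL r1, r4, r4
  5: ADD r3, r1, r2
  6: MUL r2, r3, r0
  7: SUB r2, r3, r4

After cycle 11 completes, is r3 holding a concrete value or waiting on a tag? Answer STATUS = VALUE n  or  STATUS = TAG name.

STATUS = TAG Add2

cycle 1: issue MUL r4<-Mul1 // r0:9,r1:7,r2:9,r3:2,r4:Mul1
cycle 2: issue SUB r1<-Add1 // r0:9,r1:Add1,r2:9,r3:2,r4:Mul1
cycle 3: issue ADD r1<-Add2 // r0:9,r1:Add2,r2:9,r3:2,r4:Mul1
cycle 4: issue SUB r0<-Add3 // r0:Add3,r1:Add2,r2:9,r3:2,r4:Mul1
cycle 5: CDB Add2=18; issue MUL r1<-Mul2 // r0:Add3,r1:Mul2,r2:9,r3:2,r4:Mul1
cycle 6: CDB Mul1=81; issue ADD r3<-Add2 // r0:Add3,r1:Mul2,r2:9,r3:Add2,r4:81
cycle 7: CDB Add3=9; issue MUL r2<-Mul1 // r0:9,r1:Mul2,r2:Mul1,r3:Add2,r4:81
cycle 8: CDB Add1=-79; issue SUB r2<-Add1 // r0:9,r1:Mul2,r2:Add1,r3:Add2,r4:81
cycle 9: - // r0:9,r1:Mul2,r2:Add1,r3:Add2,r4:81
cycle 10: - // r0:9,r1:Mul2,r2:Add1,r3:Add2,r4:81
cycle 11: CDB Mul2=6561 // r0:9,r1:6561,r2:Add1,r3:Add2,r4:81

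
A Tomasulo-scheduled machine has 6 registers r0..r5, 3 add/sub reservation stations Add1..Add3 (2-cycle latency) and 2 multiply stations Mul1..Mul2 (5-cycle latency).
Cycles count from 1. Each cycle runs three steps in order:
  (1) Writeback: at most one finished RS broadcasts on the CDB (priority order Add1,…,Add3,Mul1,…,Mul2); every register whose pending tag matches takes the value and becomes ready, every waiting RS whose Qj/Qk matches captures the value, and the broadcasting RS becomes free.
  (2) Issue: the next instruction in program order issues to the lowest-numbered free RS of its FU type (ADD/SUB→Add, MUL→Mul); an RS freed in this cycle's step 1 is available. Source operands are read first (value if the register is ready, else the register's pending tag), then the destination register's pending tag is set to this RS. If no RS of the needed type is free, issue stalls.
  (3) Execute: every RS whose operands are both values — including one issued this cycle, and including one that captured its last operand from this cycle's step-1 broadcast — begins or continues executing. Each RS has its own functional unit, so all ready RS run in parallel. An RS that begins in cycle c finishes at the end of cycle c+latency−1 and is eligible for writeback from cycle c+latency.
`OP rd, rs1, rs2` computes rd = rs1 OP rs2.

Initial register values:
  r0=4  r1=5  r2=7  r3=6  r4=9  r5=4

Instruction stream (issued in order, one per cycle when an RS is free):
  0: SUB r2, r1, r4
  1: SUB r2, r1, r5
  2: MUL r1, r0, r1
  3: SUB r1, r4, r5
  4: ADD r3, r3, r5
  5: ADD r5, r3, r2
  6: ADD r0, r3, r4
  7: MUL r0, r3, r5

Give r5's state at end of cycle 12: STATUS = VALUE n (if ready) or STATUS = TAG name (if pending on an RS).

cycle 1: issue SUB r2<-Add1 // r0:4,r1:5,r2:Add1,r3:6,r4:9,r5:4
cycle 2: issue SUB r2<-Add2 // r0:4,r1:5,r2:Add2,r3:6,r4:9,r5:4
cycle 3: CDB Add1=-4; issue MUL r1<-Mul1 // r0:4,r1:Mul1,r2:Add2,r3:6,r4:9,r5:4
cycle 4: CDB Add2=1; issue SUB r1<-Add1 // r0:4,r1:Add1,r2:1,r3:6,r4:9,r5:4
cycle 5: issue ADD r3<-Add2 // r0:4,r1:Add1,r2:1,r3:Add2,r4:9,r5:4
cycle 6: CDB Add1=5; issue ADD r5<-Add1 // r0:4,r1:5,r2:1,r3:Add2,r4:9,r5:Add1
cycle 7: CDB Add2=10; issue ADD r0<-Add2 // r0:Add2,r1:5,r2:1,r3:10,r4:9,r5:Add1
cycle 8: CDB Mul1=20; issue MUL r0<-Mul1 // r0:Mul1,r1:5,r2:1,r3:10,r4:9,r5:Add1
cycle 9: CDB Add1=11 // r0:Mul1,r1:5,r2:1,r3:10,r4:9,r5:11
cycle 10: CDB Add2=19 // r0:Mul1,r1:5,r2:1,r3:10,r4:9,r5:11
cycle 11: - // r0:Mul1,r1:5,r2:1,r3:10,r4:9,r5:11
cycle 12: - // r0:Mul1,r1:5,r2:1,r3:10,r4:9,r5:11

STATUS = VALUE 11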